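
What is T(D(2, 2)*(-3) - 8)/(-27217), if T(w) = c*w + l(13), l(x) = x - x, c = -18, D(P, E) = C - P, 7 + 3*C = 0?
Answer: 90/27217 ≈ 0.0033068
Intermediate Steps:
C = -7/3 (C = -7/3 + (⅓)*0 = -7/3 + 0 = -7/3 ≈ -2.3333)
D(P, E) = -7/3 - P
l(x) = 0
T(w) = -18*w (T(w) = -18*w + 0 = -18*w)
T(D(2, 2)*(-3) - 8)/(-27217) = -18*((-7/3 - 1*2)*(-3) - 8)/(-27217) = -18*((-7/3 - 2)*(-3) - 8)*(-1/27217) = -18*(-13/3*(-3) - 8)*(-1/27217) = -18*(13 - 8)*(-1/27217) = -18*5*(-1/27217) = -90*(-1/27217) = 90/27217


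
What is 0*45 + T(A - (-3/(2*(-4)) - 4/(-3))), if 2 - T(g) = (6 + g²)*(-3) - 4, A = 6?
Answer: 15217/192 ≈ 79.255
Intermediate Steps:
T(g) = 24 + 3*g² (T(g) = 2 - ((6 + g²)*(-3) - 4) = 2 - ((-18 - 3*g²) - 4) = 2 - (-22 - 3*g²) = 2 + (22 + 3*g²) = 24 + 3*g²)
0*45 + T(A - (-3/(2*(-4)) - 4/(-3))) = 0*45 + (24 + 3*(6 - (-3/(2*(-4)) - 4/(-3)))²) = 0 + (24 + 3*(6 - (-3/(-8) - 4*(-⅓)))²) = 0 + (24 + 3*(6 - (-3*(-⅛) + 4/3))²) = 0 + (24 + 3*(6 - (3/8 + 4/3))²) = 0 + (24 + 3*(6 - 1*41/24)²) = 0 + (24 + 3*(6 - 41/24)²) = 0 + (24 + 3*(103/24)²) = 0 + (24 + 3*(10609/576)) = 0 + (24 + 10609/192) = 0 + 15217/192 = 15217/192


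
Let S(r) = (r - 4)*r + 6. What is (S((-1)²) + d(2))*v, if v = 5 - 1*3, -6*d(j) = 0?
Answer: 6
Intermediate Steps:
d(j) = 0 (d(j) = -⅙*0 = 0)
v = 2 (v = 5 - 3 = 2)
S(r) = 6 + r*(-4 + r) (S(r) = (-4 + r)*r + 6 = r*(-4 + r) + 6 = 6 + r*(-4 + r))
(S((-1)²) + d(2))*v = ((6 + ((-1)²)² - 4*(-1)²) + 0)*2 = ((6 + 1² - 4*1) + 0)*2 = ((6 + 1 - 4) + 0)*2 = (3 + 0)*2 = 3*2 = 6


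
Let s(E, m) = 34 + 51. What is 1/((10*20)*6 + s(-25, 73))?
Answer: 1/1285 ≈ 0.00077821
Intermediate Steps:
s(E, m) = 85
1/((10*20)*6 + s(-25, 73)) = 1/((10*20)*6 + 85) = 1/(200*6 + 85) = 1/(1200 + 85) = 1/1285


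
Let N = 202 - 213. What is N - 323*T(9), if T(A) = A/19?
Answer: -164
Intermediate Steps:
N = -11
T(A) = A/19 (T(A) = A*(1/19) = A/19)
N - 323*T(9) = -11 - 17*9 = -11 - 323*9/19 = -11 - 153 = -164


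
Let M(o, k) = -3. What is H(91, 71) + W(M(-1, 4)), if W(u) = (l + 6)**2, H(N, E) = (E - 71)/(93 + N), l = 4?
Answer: 100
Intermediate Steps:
H(N, E) = (-71 + E)/(93 + N)
W(u) = 100 (W(u) = (4 + 6)**2 = 10**2 = 100)
H(91, 71) + W(M(-1, 4)) = (-71 + 71)/(93 + 91) + 100 = 0/184 + 100 = (1/184)*0 + 100 = 0 + 100 = 100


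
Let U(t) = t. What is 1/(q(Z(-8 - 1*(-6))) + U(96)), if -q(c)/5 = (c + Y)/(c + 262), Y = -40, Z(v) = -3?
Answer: 259/25079 ≈ 0.010327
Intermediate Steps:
q(c) = -5*(-40 + c)/(262 + c) (q(c) = -5*(c - 40)/(c + 262) = -5*(-40 + c)/(262 + c))
1/(q(Z(-8 - 1*(-6))) + U(96)) = 1/(5*(40 - 1*(-3))/(262 - 3) + 96) = 1/(5*(40 + 3)/259 + 96) = 1/(5*(1/259)*43 + 96) = 1/(215/259 + 96) = 1/(25079/259) = 259/25079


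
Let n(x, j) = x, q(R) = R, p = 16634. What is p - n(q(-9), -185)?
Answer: 16643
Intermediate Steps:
p - n(q(-9), -185) = 16634 - 1*(-9) = 16634 + 9 = 16643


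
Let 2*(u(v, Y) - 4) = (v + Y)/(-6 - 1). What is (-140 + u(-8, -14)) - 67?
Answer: -1410/7 ≈ -201.43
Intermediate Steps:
u(v, Y) = 4 - Y/14 - v/14 (u(v, Y) = 4 + ((v + Y)/(-6 - 1))/2 = 4 + ((Y + v)/(-7))/2 = 4 + ((Y + v)*(-⅐))/2 = 4 + (-Y/7 - v/7)/2 = 4 + (-Y/14 - v/14) = 4 - Y/14 - v/14)
(-140 + u(-8, -14)) - 67 = (-140 + (4 - 1/14*(-14) - 1/14*(-8))) - 67 = (-140 + (4 + 1 + 4/7)) - 67 = (-140 + 39/7) - 67 = -941/7 - 67 = -1410/7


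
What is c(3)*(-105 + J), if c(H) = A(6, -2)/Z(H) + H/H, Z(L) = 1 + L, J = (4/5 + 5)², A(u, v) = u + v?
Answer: -3568/25 ≈ -142.72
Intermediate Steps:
J = 841/25 (J = (4*(⅕) + 5)² = (⅘ + 5)² = (29/5)² = 841/25 ≈ 33.640)
c(H) = 1 + 4/(1 + H) (c(H) = (6 - 2)/(1 + H) + H/H = 4/(1 + H) + 1 = 1 + 4/(1 + H))
c(3)*(-105 + J) = ((5 + 3)/(1 + 3))*(-105 + 841/25) = (8/4)*(-1784/25) = ((¼)*8)*(-1784/25) = 2*(-1784/25) = -3568/25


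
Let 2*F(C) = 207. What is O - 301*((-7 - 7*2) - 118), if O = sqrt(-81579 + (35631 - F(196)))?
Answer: 41839 + I*sqrt(184206)/2 ≈ 41839.0 + 214.6*I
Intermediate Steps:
F(C) = 207/2 (F(C) = (1/2)*207 = 207/2)
O = I*sqrt(184206)/2 (O = sqrt(-81579 + (35631 - 1*207/2)) = sqrt(-81579 + (35631 - 207/2)) = sqrt(-81579 + 71055/2) = sqrt(-92103/2) = I*sqrt(184206)/2 ≈ 214.6*I)
O - 301*((-7 - 7*2) - 118) = I*sqrt(184206)/2 - 301*((-7 - 7*2) - 118) = I*sqrt(184206)/2 - 301*((-7 - 14) - 118) = I*sqrt(184206)/2 - 301*(-21 - 118) = I*sqrt(184206)/2 - 301*(-139) = I*sqrt(184206)/2 + 41839 = 41839 + I*sqrt(184206)/2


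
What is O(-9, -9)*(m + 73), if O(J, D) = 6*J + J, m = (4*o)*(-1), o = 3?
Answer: -3843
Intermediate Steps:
m = -12 (m = (4*3)*(-1) = 12*(-1) = -12)
O(J, D) = 7*J
O(-9, -9)*(m + 73) = (7*(-9))*(-12 + 73) = -63*61 = -3843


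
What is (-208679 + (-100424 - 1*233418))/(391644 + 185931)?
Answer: -31913/33975 ≈ -0.93931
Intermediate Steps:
(-208679 + (-100424 - 1*233418))/(391644 + 185931) = (-208679 + (-100424 - 233418))/577575 = (-208679 - 333842)*(1/577575) = -542521*1/577575 = -31913/33975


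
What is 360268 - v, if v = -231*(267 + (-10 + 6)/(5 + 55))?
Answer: 2109648/5 ≈ 4.2193e+5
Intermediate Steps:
v = -308308/5 (v = -231*(267 - 4/60) = -231*(267 - 4*1/60) = -231*(267 - 1/15) = -231*4004/15 = -308308/5 ≈ -61662.)
360268 - v = 360268 - 1*(-308308/5) = 360268 + 308308/5 = 2109648/5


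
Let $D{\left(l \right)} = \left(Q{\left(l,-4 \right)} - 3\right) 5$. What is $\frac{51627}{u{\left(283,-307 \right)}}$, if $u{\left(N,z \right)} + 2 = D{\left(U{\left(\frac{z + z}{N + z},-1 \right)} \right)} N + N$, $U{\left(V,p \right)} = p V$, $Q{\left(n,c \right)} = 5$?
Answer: $\frac{17209}{1037} \approx 16.595$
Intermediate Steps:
$U{\left(V,p \right)} = V p$
$D{\left(l \right)} = 10$ ($D{\left(l \right)} = \left(5 - 3\right) 5 = 2 \cdot 5 = 10$)
$u{\left(N,z \right)} = -2 + 11 N$ ($u{\left(N,z \right)} = -2 + \left(10 N + N\right) = -2 + 11 N$)
$\frac{51627}{u{\left(283,-307 \right)}} = \frac{51627}{-2 + 11 \cdot 283} = \frac{51627}{-2 + 3113} = \frac{51627}{3111} = 51627 \cdot \frac{1}{3111} = \frac{17209}{1037}$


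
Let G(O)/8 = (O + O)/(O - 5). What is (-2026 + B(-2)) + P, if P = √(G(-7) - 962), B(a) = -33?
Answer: -2059 + I*√8574/3 ≈ -2059.0 + 30.865*I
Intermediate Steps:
G(O) = 16*O/(-5 + O) (G(O) = 8*((O + O)/(O - 5)) = 8*((2*O)/(-5 + O)) = 8*(2*O/(-5 + O)) = 16*O/(-5 + O))
P = I*√8574/3 (P = √(16*(-7)/(-5 - 7) - 962) = √(16*(-7)/(-12) - 962) = √(16*(-7)*(-1/12) - 962) = √(28/3 - 962) = √(-2858/3) = I*√8574/3 ≈ 30.865*I)
(-2026 + B(-2)) + P = (-2026 - 33) + I*√8574/3 = -2059 + I*√8574/3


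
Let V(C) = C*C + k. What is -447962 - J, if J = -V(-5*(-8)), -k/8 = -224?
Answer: -444570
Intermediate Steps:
k = 1792 (k = -8*(-224) = 1792)
V(C) = 1792 + C**2 (V(C) = C*C + 1792 = C**2 + 1792 = 1792 + C**2)
J = -3392 (J = -(1792 + (-5*(-8))**2) = -(1792 + 40**2) = -(1792 + 1600) = -1*3392 = -3392)
-447962 - J = -447962 - 1*(-3392) = -447962 + 3392 = -444570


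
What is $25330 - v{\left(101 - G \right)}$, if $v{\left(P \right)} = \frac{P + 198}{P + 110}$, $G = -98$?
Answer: $\frac{7826573}{309} \approx 25329.0$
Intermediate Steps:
$v{\left(P \right)} = \frac{198 + P}{110 + P}$
$25330 - v{\left(101 - G \right)} = 25330 - \frac{198 + \left(101 - -98\right)}{110 + \left(101 - -98\right)} = 25330 - \frac{198 + \left(101 + 98\right)}{110 + \left(101 + 98\right)} = 25330 - \frac{198 + 199}{110 + 199} = 25330 - \frac{1}{309} \cdot 397 = 25330 - \frac{397}{309} = \frac{7826573}{309}$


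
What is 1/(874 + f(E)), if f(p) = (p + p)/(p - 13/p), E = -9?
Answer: 34/29797 ≈ 0.0011411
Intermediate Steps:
f(p) = 2*p/(p - 13/p) (f(p) = (2*p)/(p - 13/p) = 2*p/(p - 13/p))
1/(874 + f(E)) = 1/(874 + 2*(-9)²/(-13 + (-9)²)) = 1/(874 + 2*81/(-13 + 81)) = 1/(874 + 2*81/68) = 1/(874 + 2*81*(1/68)) = 1/(874 + 81/34) = 1/(29797/34) = 34/29797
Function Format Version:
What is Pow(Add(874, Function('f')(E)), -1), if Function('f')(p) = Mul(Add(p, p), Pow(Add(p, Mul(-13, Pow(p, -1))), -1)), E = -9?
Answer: Rational(34, 29797) ≈ 0.0011411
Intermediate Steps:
Function('f')(p) = Mul(2, p, Pow(Add(p, Mul(-13, Pow(p, -1))), -1)) (Function('f')(p) = Mul(Mul(2, p), Pow(Add(p, Mul(-13, Pow(p, -1))), -1)) = Mul(2, p, Pow(Add(p, Mul(-13, Pow(p, -1))), -1)))
Pow(Add(874, Function('f')(E)), -1) = Pow(Add(874, Mul(2, Pow(-9, 2), Pow(Add(-13, Pow(-9, 2)), -1))), -1) = Pow(Add(874, Mul(2, 81, Pow(Add(-13, 81), -1))), -1) = Pow(Add(874, Mul(2, 81, Pow(68, -1))), -1) = Pow(Add(874, Mul(2, 81, Rational(1, 68))), -1) = Pow(Add(874, Rational(81, 34)), -1) = Pow(Rational(29797, 34), -1) = Rational(34, 29797)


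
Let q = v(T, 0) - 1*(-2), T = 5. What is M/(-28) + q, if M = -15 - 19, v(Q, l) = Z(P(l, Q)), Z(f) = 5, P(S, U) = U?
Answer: 115/14 ≈ 8.2143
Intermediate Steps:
v(Q, l) = 5
q = 7 (q = 5 - 1*(-2) = 5 + 2 = 7)
M = -34
M/(-28) + q = -34/(-28) + 7 = -34*(-1/28) + 7 = 17/14 + 7 = 115/14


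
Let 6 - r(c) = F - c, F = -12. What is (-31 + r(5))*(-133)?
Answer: 1064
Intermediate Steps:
r(c) = 18 + c (r(c) = 6 - (-12 - c) = 6 + (12 + c) = 18 + c)
(-31 + r(5))*(-133) = (-31 + (18 + 5))*(-133) = (-31 + 23)*(-133) = -8*(-133) = 1064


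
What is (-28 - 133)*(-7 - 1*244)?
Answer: 40411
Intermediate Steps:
(-28 - 133)*(-7 - 1*244) = -161*(-7 - 244) = -161*(-251) = 40411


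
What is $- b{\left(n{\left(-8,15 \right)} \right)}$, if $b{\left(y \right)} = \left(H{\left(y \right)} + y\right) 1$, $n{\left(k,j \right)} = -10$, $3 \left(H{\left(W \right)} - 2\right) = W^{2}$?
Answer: $- \frac{76}{3} \approx -25.333$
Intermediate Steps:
$H{\left(W \right)} = 2 + \frac{W^{2}}{3}$
$b{\left(y \right)} = 2 + y + \frac{y^{2}}{3}$ ($b{\left(y \right)} = \left(\left(2 + \frac{y^{2}}{3}\right) + y\right) 1 = \left(2 + y + \frac{y^{2}}{3}\right) 1 = 2 + y + \frac{y^{2}}{3}$)
$- b{\left(n{\left(-8,15 \right)} \right)} = - (2 - 10 + \frac{\left(-10\right)^{2}}{3}) = - (2 - 10 + \frac{1}{3} \cdot 100) = - (2 - 10 + \frac{100}{3}) = \left(-1\right) \frac{76}{3} = - \frac{76}{3}$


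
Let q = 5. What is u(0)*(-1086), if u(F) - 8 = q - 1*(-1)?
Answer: -15204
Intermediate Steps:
u(F) = 14 (u(F) = 8 + (5 - 1*(-1)) = 8 + (5 + 1) = 8 + 6 = 14)
u(0)*(-1086) = 14*(-1086) = -15204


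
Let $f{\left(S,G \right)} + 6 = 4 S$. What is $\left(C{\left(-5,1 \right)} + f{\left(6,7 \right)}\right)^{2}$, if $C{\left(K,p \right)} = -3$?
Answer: $225$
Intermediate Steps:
$f{\left(S,G \right)} = -6 + 4 S$
$\left(C{\left(-5,1 \right)} + f{\left(6,7 \right)}\right)^{2} = \left(-3 + \left(-6 + 4 \cdot 6\right)\right)^{2} = \left(-3 + \left(-6 + 24\right)\right)^{2} = \left(-3 + 18\right)^{2} = 15^{2} = 225$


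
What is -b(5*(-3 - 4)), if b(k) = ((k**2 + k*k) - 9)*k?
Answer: 85435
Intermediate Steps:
b(k) = k*(-9 + 2*k**2) (b(k) = ((k**2 + k**2) - 9)*k = (2*k**2 - 9)*k = (-9 + 2*k**2)*k = k*(-9 + 2*k**2))
-b(5*(-3 - 4)) = -5*(-3 - 4)*(-9 + 2*(5*(-3 - 4))**2) = -5*(-7)*(-9 + 2*(5*(-7))**2) = -(-35)*(-9 + 2*(-35)**2) = -(-35)*(-9 + 2*1225) = -(-35)*(-9 + 2450) = -(-35)*2441 = -1*(-85435) = 85435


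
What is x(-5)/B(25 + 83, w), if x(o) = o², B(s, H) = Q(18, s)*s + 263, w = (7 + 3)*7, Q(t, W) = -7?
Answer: -25/493 ≈ -0.050710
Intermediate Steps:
w = 70 (w = 10*7 = 70)
B(s, H) = 263 - 7*s (B(s, H) = -7*s + 263 = 263 - 7*s)
x(-5)/B(25 + 83, w) = (-5)²/(263 - 7*(25 + 83)) = 25/(263 - 7*108) = 25/(263 - 756) = 25/(-493) = 25*(-1/493) = -25/493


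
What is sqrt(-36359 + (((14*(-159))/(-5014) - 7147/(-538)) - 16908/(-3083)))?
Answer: I*sqrt(628351492190717207478370)/4158245578 ≈ 190.63*I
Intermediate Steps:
sqrt(-36359 + (((14*(-159))/(-5014) - 7147/(-538)) - 16908/(-3083))) = sqrt(-36359 + ((-2226*(-1/5014) - 7147*(-1/538)) - 16908*(-1/3083))) = sqrt(-36359 + ((1113/2507 + 7147/538) + 16908/3083)) = sqrt(-36359 + (18516323/1348766 + 16908/3083)) = sqrt(-36359 + 79890759337/4158245578) = sqrt(-151109760211165/4158245578) = I*sqrt(628351492190717207478370)/4158245578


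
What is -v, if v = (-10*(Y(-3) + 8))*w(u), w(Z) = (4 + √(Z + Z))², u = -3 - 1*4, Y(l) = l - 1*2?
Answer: 60 + 240*I*√14 ≈ 60.0 + 898.0*I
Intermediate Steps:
Y(l) = -2 + l (Y(l) = l - 2 = -2 + l)
u = -7 (u = -3 - 4 = -7)
w(Z) = (4 + √2*√Z)² (w(Z) = (4 + √(2*Z))² = (4 + √2*√Z)²)
v = -30*(4 + I*√14)² (v = (-10*((-2 - 3) + 8))*(4 + √2*√(-7))² = (-10*(-5 + 8))*(4 + √2*(I*√7))² = (-10*3)*(4 + I*√14)² = -30*(4 + I*√14)² ≈ -60.0 - 898.0*I)
-v = -(-60 - 240*I*√14) = 60 + 240*I*√14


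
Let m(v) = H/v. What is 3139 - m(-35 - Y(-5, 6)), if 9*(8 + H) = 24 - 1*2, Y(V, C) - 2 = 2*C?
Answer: 1384249/441 ≈ 3138.9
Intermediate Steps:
Y(V, C) = 2 + 2*C
H = -50/9 (H = -8 + (24 - 1*2)/9 = -8 + (24 - 2)/9 = -8 + (⅑)*22 = -8 + 22/9 = -50/9 ≈ -5.5556)
m(v) = -50/(9*v)
3139 - m(-35 - Y(-5, 6)) = 3139 - (-50)/(9*(-35 - (2 + 2*6))) = 3139 - (-50)/(9*(-35 - (2 + 12))) = 3139 - (-50)/(9*(-35 - 1*14)) = 3139 - (-50)/(9*(-35 - 14)) = 3139 - (-50)/(9*(-49)) = 3139 - (-50)*(-1)/(9*49) = 3139 - 1*50/441 = 3139 - 50/441 = 1384249/441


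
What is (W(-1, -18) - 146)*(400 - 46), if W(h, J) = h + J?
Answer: -58410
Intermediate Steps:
W(h, J) = J + h
(W(-1, -18) - 146)*(400 - 46) = ((-18 - 1) - 146)*(400 - 46) = (-19 - 146)*354 = -165*354 = -58410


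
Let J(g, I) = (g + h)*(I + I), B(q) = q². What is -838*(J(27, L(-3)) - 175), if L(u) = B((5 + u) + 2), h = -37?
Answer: 414810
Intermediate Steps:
L(u) = (7 + u)² (L(u) = ((5 + u) + 2)² = (7 + u)²)
J(g, I) = 2*I*(-37 + g) (J(g, I) = (g - 37)*(I + I) = (-37 + g)*(2*I) = 2*I*(-37 + g))
-838*(J(27, L(-3)) - 175) = -838*(2*(7 - 3)²*(-37 + 27) - 175) = -838*(2*4²*(-10) - 175) = -838*(2*16*(-10) - 175) = -838*(-320 - 175) = -838*(-495) = 414810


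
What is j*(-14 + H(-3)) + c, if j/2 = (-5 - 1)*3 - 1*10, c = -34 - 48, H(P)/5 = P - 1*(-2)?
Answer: 982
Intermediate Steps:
H(P) = 10 + 5*P (H(P) = 5*(P - 1*(-2)) = 5*(P + 2) = 5*(2 + P) = 10 + 5*P)
c = -82
j = -56 (j = 2*((-5 - 1)*3 - 1*10) = 2*(-6*3 - 10) = 2*(-18 - 10) = 2*(-28) = -56)
j*(-14 + H(-3)) + c = -56*(-14 + (10 + 5*(-3))) - 82 = -56*(-14 + (10 - 15)) - 82 = -56*(-14 - 5) - 82 = -56*(-19) - 82 = 1064 - 82 = 982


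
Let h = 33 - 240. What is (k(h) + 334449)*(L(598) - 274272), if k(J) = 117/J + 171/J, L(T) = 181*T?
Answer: -1277182508030/23 ≈ -5.5530e+10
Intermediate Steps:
h = -207
k(J) = 288/J
(k(h) + 334449)*(L(598) - 274272) = (288/(-207) + 334449)*(181*598 - 274272) = (288*(-1/207) + 334449)*(108238 - 274272) = (-32/23 + 334449)*(-166034) = (7692295/23)*(-166034) = -1277182508030/23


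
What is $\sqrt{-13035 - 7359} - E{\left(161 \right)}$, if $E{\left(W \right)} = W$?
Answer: $-161 + 3 i \sqrt{2266} \approx -161.0 + 142.81 i$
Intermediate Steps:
$\sqrt{-13035 - 7359} - E{\left(161 \right)} = \sqrt{-13035 - 7359} - 161 = \sqrt{-20394} - 161 = 3 i \sqrt{2266} - 161 = -161 + 3 i \sqrt{2266}$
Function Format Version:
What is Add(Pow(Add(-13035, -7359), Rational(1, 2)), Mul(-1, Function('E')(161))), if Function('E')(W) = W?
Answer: Add(-161, Mul(3, I, Pow(2266, Rational(1, 2)))) ≈ Add(-161.00, Mul(142.81, I))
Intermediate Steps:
Add(Pow(Add(-13035, -7359), Rational(1, 2)), Mul(-1, Function('E')(161))) = Add(Pow(Add(-13035, -7359), Rational(1, 2)), Mul(-1, 161)) = Add(Pow(-20394, Rational(1, 2)), -161) = Add(Mul(3, I, Pow(2266, Rational(1, 2))), -161) = Add(-161, Mul(3, I, Pow(2266, Rational(1, 2))))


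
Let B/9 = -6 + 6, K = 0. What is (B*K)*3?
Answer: 0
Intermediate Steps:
B = 0 (B = 9*(-6 + 6) = 9*0 = 0)
(B*K)*3 = (0*0)*3 = 0*3 = 0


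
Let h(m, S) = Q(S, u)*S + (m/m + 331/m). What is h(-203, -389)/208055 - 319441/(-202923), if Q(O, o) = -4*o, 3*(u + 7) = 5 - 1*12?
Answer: 1841911400251/1224355198185 ≈ 1.5044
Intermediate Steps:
u = -28/3 (u = -7 + (5 - 1*12)/3 = -7 + (5 - 12)/3 = -7 + (⅓)*(-7) = -7 - 7/3 = -28/3 ≈ -9.3333)
h(m, S) = 1 + 331/m + 112*S/3 (h(m, S) = (-4*(-28/3))*S + (m/m + 331/m) = 112*S/3 + (1 + 331/m) = 1 + 331/m + 112*S/3)
h(-203, -389)/208055 - 319441/(-202923) = (1 + 331/(-203) + (112/3)*(-389))/208055 - 319441/(-202923) = (1 + 331*(-1/203) - 43568/3)*(1/208055) - 319441*(-1/202923) = (1 - 331/203 - 43568/3)*(1/208055) + 319441/202923 = -8844688/609*1/208055 + 319441/202923 = -8844688/126705495 + 319441/202923 = 1841911400251/1224355198185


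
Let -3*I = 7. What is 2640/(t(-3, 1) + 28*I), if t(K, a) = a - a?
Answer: -1980/49 ≈ -40.408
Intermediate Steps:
t(K, a) = 0
I = -7/3 (I = -⅓*7 = -7/3 ≈ -2.3333)
2640/(t(-3, 1) + 28*I) = 2640/(0 + 28*(-7/3)) = 2640/(0 - 196/3) = 2640/(-196/3) = 2640*(-3/196) = -1980/49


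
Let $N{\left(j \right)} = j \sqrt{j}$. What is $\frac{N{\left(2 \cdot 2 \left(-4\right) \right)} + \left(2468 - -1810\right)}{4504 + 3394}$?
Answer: $\frac{2139}{3949} - \frac{32 i}{3949} \approx 0.54166 - 0.0081033 i$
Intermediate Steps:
$N{\left(j \right)} = j^{\frac{3}{2}}$
$\frac{N{\left(2 \cdot 2 \left(-4\right) \right)} + \left(2468 - -1810\right)}{4504 + 3394} = \frac{\left(2 \cdot 2 \left(-4\right)\right)^{\frac{3}{2}} + \left(2468 - -1810\right)}{4504 + 3394} = \frac{\left(4 \left(-4\right)\right)^{\frac{3}{2}} + \left(2468 + 1810\right)}{7898} = \left(\left(-16\right)^{\frac{3}{2}} + 4278\right) \frac{1}{7898} = \left(- 64 i + 4278\right) \frac{1}{7898} = \left(4278 - 64 i\right) \frac{1}{7898} = \frac{2139}{3949} - \frac{32 i}{3949}$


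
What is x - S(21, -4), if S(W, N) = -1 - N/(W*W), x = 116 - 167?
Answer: -22054/441 ≈ -50.009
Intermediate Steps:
x = -51
S(W, N) = -1 - N/W² (S(W, N) = -1 - N/(W²) = -1 - N/W²)
x - S(21, -4) = -51 - (-1 - 1*(-4)/21²) = -51 - (-1 - 1*(-4)*1/441) = -51 - (-1 + 4/441) = -51 - 1*(-437/441) = -51 + 437/441 = -22054/441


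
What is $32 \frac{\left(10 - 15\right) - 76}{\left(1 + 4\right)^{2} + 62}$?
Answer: $- \frac{864}{29} \approx -29.793$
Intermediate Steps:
$32 \frac{\left(10 - 15\right) - 76}{\left(1 + 4\right)^{2} + 62} = 32 \frac{\left(10 - 15\right) - 76}{5^{2} + 62} = 32 \frac{-5 - 76}{25 + 62} = 32 \left(- \frac{81}{87}\right) = 32 \left(\left(-81\right) \frac{1}{87}\right) = 32 \left(- \frac{27}{29}\right) = - \frac{864}{29}$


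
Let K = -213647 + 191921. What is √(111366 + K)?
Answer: 6*√2490 ≈ 299.40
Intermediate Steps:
K = -21726
√(111366 + K) = √(111366 - 21726) = √89640 = 6*√2490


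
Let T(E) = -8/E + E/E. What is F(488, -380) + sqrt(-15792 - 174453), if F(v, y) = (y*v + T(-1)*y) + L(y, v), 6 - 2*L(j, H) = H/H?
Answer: -377715/2 + I*sqrt(190245) ≈ -1.8886e+5 + 436.17*I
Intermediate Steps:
L(j, H) = 5/2 (L(j, H) = 3 - H/(2*H) = 3 - 1/2*1 = 3 - 1/2 = 5/2)
T(E) = 1 - 8/E (T(E) = -8/E + 1 = 1 - 8/E)
F(v, y) = 5/2 + 9*y + v*y (F(v, y) = (y*v + ((-8 - 1)/(-1))*y) + 5/2 = (v*y + (-1*(-9))*y) + 5/2 = (v*y + 9*y) + 5/2 = (9*y + v*y) + 5/2 = 5/2 + 9*y + v*y)
F(488, -380) + sqrt(-15792 - 174453) = (5/2 + 9*(-380) + 488*(-380)) + sqrt(-15792 - 174453) = (5/2 - 3420 - 185440) + sqrt(-190245) = -377715/2 + I*sqrt(190245)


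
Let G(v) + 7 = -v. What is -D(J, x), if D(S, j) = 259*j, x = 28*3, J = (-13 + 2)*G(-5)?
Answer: -21756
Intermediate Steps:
G(v) = -7 - v
J = 22 (J = (-13 + 2)*(-7 - 1*(-5)) = -11*(-7 + 5) = -11*(-2) = 22)
x = 84
-D(J, x) = -259*84 = -1*21756 = -21756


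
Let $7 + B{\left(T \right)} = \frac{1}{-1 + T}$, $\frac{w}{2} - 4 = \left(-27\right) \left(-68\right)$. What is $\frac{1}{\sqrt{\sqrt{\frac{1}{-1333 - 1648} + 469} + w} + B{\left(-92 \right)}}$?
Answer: $- \frac{1}{\frac{652}{93} - \sqrt{3680 + \frac{2 \sqrt{1041925082}}{2981}}} \approx 0.018577$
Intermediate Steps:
$w = 3680$ ($w = 8 + 2 \left(\left(-27\right) \left(-68\right)\right) = 8 + 2 \cdot 1836 = 8 + 3672 = 3680$)
$B{\left(T \right)} = -7 + \frac{1}{-1 + T}$
$\frac{1}{\sqrt{\sqrt{\frac{1}{-1333 - 1648} + 469} + w} + B{\left(-92 \right)}} = \frac{1}{\sqrt{\sqrt{\frac{1}{-1333 - 1648} + 469} + 3680} + \frac{8 - -644}{-1 - 92}} = \frac{1}{\sqrt{\sqrt{\frac{1}{-2981} + 469} + 3680} + \frac{8 + 644}{-93}} = \frac{1}{\sqrt{\sqrt{- \frac{1}{2981} + 469} + 3680} - \frac{652}{93}} = \frac{1}{\sqrt{\sqrt{\frac{1398088}{2981}} + 3680} - \frac{652}{93}} = \frac{1}{\sqrt{\frac{2 \sqrt{1041925082}}{2981} + 3680} - \frac{652}{93}} = \frac{1}{\sqrt{3680 + \frac{2 \sqrt{1041925082}}{2981}} - \frac{652}{93}} = \frac{1}{- \frac{652}{93} + \sqrt{3680 + \frac{2 \sqrt{1041925082}}{2981}}}$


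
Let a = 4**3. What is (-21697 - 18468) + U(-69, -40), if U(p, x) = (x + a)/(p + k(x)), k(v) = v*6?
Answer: -4137003/103 ≈ -40165.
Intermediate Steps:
k(v) = 6*v
a = 64
U(p, x) = (64 + x)/(p + 6*x) (U(p, x) = (x + 64)/(p + 6*x) = (64 + x)/(p + 6*x))
(-21697 - 18468) + U(-69, -40) = (-21697 - 18468) + (64 - 40)/(-69 + 6*(-40)) = -40165 + 24/(-69 - 240) = -40165 + 24/(-309) = -40165 - 1/309*24 = -40165 - 8/103 = -4137003/103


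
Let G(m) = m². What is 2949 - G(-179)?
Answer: -29092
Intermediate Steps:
2949 - G(-179) = 2949 - 1*(-179)² = 2949 - 1*32041 = 2949 - 32041 = -29092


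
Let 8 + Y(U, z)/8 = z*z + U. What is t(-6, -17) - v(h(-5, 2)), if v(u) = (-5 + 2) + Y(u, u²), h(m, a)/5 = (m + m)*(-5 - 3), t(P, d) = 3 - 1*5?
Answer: -204800003135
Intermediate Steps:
Y(U, z) = -64 + 8*U + 8*z² (Y(U, z) = -64 + 8*(z*z + U) = -64 + 8*(z² + U) = -64 + 8*(U + z²) = -64 + (8*U + 8*z²) = -64 + 8*U + 8*z²)
t(P, d) = -2 (t(P, d) = 3 - 5 = -2)
h(m, a) = -80*m (h(m, a) = 5*((m + m)*(-5 - 3)) = 5*((2*m)*(-8)) = 5*(-16*m) = -80*m)
v(u) = -67 + 8*u + 8*u⁴ (v(u) = (-5 + 2) + (-64 + 8*u + 8*(u²)²) = -3 + (-64 + 8*u + 8*u⁴) = -67 + 8*u + 8*u⁴)
t(-6, -17) - v(h(-5, 2)) = -2 - (-67 + 8*(-80*(-5)) + 8*(-80*(-5))⁴) = -2 - (-67 + 8*400 + 8*400⁴) = -2 - (-67 + 3200 + 8*25600000000) = -2 - (-67 + 3200 + 204800000000) = -2 - 1*204800003133 = -2 - 204800003133 = -204800003135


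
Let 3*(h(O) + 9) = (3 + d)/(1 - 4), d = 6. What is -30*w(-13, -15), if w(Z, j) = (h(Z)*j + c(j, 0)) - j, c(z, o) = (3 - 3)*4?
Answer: -4950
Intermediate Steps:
h(O) = -10 (h(O) = -9 + ((3 + 6)/(1 - 4))/3 = -9 + (9/(-3))/3 = -9 + (9*(-1/3))/3 = -9 + (1/3)*(-3) = -9 - 1 = -10)
c(z, o) = 0 (c(z, o) = 0*4 = 0)
w(Z, j) = -11*j (w(Z, j) = (-10*j + 0) - j = -10*j - j = -11*j)
-30*w(-13, -15) = -(-330)*(-15) = -30*165 = -4950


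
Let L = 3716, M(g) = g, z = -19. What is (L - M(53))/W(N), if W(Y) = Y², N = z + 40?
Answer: 407/49 ≈ 8.3061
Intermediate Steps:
N = 21 (N = -19 + 40 = 21)
(L - M(53))/W(N) = (3716 - 1*53)/(21²) = (3716 - 53)/441 = 3663*(1/441) = 407/49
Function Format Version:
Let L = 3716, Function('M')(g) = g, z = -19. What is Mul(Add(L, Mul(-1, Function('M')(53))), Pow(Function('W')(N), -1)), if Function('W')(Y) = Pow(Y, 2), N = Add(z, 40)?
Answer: Rational(407, 49) ≈ 8.3061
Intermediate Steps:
N = 21 (N = Add(-19, 40) = 21)
Mul(Add(L, Mul(-1, Function('M')(53))), Pow(Function('W')(N), -1)) = Mul(Add(3716, Mul(-1, 53)), Pow(Pow(21, 2), -1)) = Mul(Add(3716, -53), Pow(441, -1)) = Mul(3663, Rational(1, 441)) = Rational(407, 49)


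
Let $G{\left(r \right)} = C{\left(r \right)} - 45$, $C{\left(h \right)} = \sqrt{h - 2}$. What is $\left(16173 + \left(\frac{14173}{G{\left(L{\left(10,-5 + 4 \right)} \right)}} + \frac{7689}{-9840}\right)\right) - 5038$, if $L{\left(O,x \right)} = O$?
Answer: $\frac{71569383229}{6615760} - \frac{28346 \sqrt{2}}{2017} \approx 10798.0$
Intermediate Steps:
$C{\left(h \right)} = \sqrt{-2 + h}$
$G{\left(r \right)} = -45 + \sqrt{-2 + r}$ ($G{\left(r \right)} = \sqrt{-2 + r} - 45 = -45 + \sqrt{-2 + r}$)
$\left(16173 + \left(\frac{14173}{G{\left(L{\left(10,-5 + 4 \right)} \right)}} + \frac{7689}{-9840}\right)\right) - 5038 = \left(16173 + \left(\frac{14173}{-45 + \sqrt{-2 + 10}} + \frac{7689}{-9840}\right)\right) - 5038 = \left(16173 + \left(\frac{14173}{-45 + \sqrt{8}} + 7689 \left(- \frac{1}{9840}\right)\right)\right) - 5038 = \left(16173 + \left(\frac{14173}{-45 + 2 \sqrt{2}} - \frac{2563}{3280}\right)\right) - 5038 = \left(16173 + \left(- \frac{2563}{3280} + \frac{14173}{-45 + 2 \sqrt{2}}\right)\right) - 5038 = \left(\frac{53044877}{3280} + \frac{14173}{-45 + 2 \sqrt{2}}\right) - 5038 = \frac{36520237}{3280} + \frac{14173}{-45 + 2 \sqrt{2}}$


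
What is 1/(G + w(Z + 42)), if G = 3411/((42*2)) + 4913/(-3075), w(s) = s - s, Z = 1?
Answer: 86100/3358711 ≈ 0.025635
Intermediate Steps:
w(s) = 0
G = 3358711/86100 (G = 3411/84 + 4913*(-1/3075) = 3411*(1/84) - 4913/3075 = 1137/28 - 4913/3075 = 3358711/86100 ≈ 39.009)
1/(G + w(Z + 42)) = 1/(3358711/86100 + 0) = 1/(3358711/86100) = 86100/3358711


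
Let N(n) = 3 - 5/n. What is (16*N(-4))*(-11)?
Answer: -748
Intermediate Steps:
N(n) = 3 - 5/n
(16*N(-4))*(-11) = (16*(3 - 5/(-4)))*(-11) = (16*(3 - 5*(-¼)))*(-11) = (16*(3 + 5/4))*(-11) = (16*(17/4))*(-11) = 68*(-11) = -748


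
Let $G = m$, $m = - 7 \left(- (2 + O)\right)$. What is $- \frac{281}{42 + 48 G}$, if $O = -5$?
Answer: $\frac{281}{966} \approx 0.29089$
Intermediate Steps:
$m = -21$ ($m = - 7 \left(- (2 - 5)\right) = - 7 \left(\left(-1\right) \left(-3\right)\right) = \left(-7\right) 3 = -21$)
$G = -21$
$- \frac{281}{42 + 48 G} = - \frac{281}{42 + 48 \left(-21\right)} = - \frac{281}{42 - 1008} = - \frac{281}{-966} = \left(-281\right) \left(- \frac{1}{966}\right) = \frac{281}{966}$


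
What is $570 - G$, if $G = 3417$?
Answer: $-2847$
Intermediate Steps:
$570 - G = 570 - 3417 = -2847$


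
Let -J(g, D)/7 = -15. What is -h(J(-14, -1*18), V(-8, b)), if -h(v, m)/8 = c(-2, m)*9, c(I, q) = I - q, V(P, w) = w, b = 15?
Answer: -1224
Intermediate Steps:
J(g, D) = 105 (J(g, D) = -7*(-15) = 105)
h(v, m) = 144 + 72*m (h(v, m) = -8*(-2 - m)*9 = -8*(-18 - 9*m) = 144 + 72*m)
-h(J(-14, -1*18), V(-8, b)) = -(144 + 72*15) = -(144 + 1080) = -1*1224 = -1224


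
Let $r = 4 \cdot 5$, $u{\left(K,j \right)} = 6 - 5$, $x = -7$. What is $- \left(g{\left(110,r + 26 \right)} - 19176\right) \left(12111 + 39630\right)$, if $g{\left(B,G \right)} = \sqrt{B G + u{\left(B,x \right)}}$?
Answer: $992185416 - 51741 \sqrt{5061} \approx 9.885 \cdot 10^{8}$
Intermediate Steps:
$u{\left(K,j \right)} = 1$
$r = 20$
$g{\left(B,G \right)} = \sqrt{1 + B G}$ ($g{\left(B,G \right)} = \sqrt{B G + 1} = \sqrt{1 + B G}$)
$- \left(g{\left(110,r + 26 \right)} - 19176\right) \left(12111 + 39630\right) = - \left(\sqrt{1 + 110 \left(20 + 26\right)} - 19176\right) \left(12111 + 39630\right) = - \left(\sqrt{1 + 110 \cdot 46} - 19176\right) 51741 = - \left(\sqrt{1 + 5060} - 19176\right) 51741 = - \left(\sqrt{5061} - 19176\right) 51741 = - \left(-19176 + \sqrt{5061}\right) 51741 = - (-992185416 + 51741 \sqrt{5061}) = 992185416 - 51741 \sqrt{5061}$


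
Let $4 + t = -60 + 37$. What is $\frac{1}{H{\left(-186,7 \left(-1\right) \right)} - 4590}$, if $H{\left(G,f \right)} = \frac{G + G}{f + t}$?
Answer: $- \frac{17}{77844} \approx -0.00021839$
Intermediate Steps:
$t = -27$ ($t = -4 + \left(-60 + 37\right) = -4 - 23 = -27$)
$H{\left(G,f \right)} = \frac{2 G}{-27 + f}$ ($H{\left(G,f \right)} = \frac{G + G}{f - 27} = \frac{2 G}{-27 + f}$)
$\frac{1}{H{\left(-186,7 \left(-1\right) \right)} - 4590} = \frac{1}{2 \left(-186\right) \frac{1}{-27 + 7 \left(-1\right)} - 4590} = \frac{1}{2 \left(-186\right) \frac{1}{-27 - 7} - 4590} = \frac{1}{2 \left(-186\right) \frac{1}{-34} - 4590} = \frac{1}{2 \left(-186\right) \left(- \frac{1}{34}\right) - 4590} = \frac{1}{\frac{186}{17} - 4590} = \frac{1}{- \frac{77844}{17}} = - \frac{17}{77844}$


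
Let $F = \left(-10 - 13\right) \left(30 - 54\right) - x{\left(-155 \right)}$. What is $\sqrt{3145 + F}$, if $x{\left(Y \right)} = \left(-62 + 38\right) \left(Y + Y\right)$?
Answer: $i \sqrt{3743} \approx 61.18 i$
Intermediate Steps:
$x{\left(Y \right)} = - 48 Y$ ($x{\left(Y \right)} = - 24 \cdot 2 Y = - 48 Y$)
$F = -6888$ ($F = \left(-10 - 13\right) \left(30 - 54\right) - \left(-48\right) \left(-155\right) = \left(-23\right) \left(-24\right) - 7440 = 552 - 7440 = -6888$)
$\sqrt{3145 + F} = \sqrt{3145 - 6888} = \sqrt{-3743} = i \sqrt{3743}$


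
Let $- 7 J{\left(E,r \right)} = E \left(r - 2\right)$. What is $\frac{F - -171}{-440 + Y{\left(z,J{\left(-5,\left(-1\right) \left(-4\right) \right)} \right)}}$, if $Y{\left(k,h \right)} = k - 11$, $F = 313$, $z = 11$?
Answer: $- \frac{11}{10} \approx -1.1$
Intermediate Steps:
$J{\left(E,r \right)} = - \frac{E \left(-2 + r\right)}{7}$ ($J{\left(E,r \right)} = - \frac{E \left(r - 2\right)}{7} = - \frac{E \left(-2 + r\right)}{7}$)
$Y{\left(k,h \right)} = -11 + k$
$\frac{F - -171}{-440 + Y{\left(z,J{\left(-5,\left(-1\right) \left(-4\right) \right)} \right)}} = \frac{313 - -171}{-440 + \left(-11 + 11\right)} = \frac{313 + 171}{-440 + 0} = \frac{484}{-440} = 484 \left(- \frac{1}{440}\right) = - \frac{11}{10}$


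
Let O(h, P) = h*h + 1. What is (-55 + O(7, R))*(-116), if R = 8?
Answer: 580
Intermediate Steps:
O(h, P) = 1 + h² (O(h, P) = h² + 1 = 1 + h²)
(-55 + O(7, R))*(-116) = (-55 + (1 + 7²))*(-116) = (-55 + (1 + 49))*(-116) = (-55 + 50)*(-116) = -5*(-116) = 580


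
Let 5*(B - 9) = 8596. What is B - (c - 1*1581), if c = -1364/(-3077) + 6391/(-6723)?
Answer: 4124507627/1246185 ≈ 3309.7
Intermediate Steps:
B = 8641/5 (B = 9 + (⅕)*8596 = 9 + 8596/5 = 8641/5 ≈ 1728.2)
c = -126445/249237 (c = -1364*(-1/3077) + 6391*(-1/6723) = 1364/3077 - 77/81 = -126445/249237 ≈ -0.50733)
B - (c - 1*1581) = 8641/5 - (-126445/249237 - 1*1581) = 8641/5 - (-126445/249237 - 1581) = 8641/5 - 1*(-394170142/249237) = 8641/5 + 394170142/249237 = 4124507627/1246185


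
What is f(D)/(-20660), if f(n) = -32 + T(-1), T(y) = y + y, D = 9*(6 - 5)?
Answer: 17/10330 ≈ 0.0016457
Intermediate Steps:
D = 9 (D = 9*1 = 9)
T(y) = 2*y
f(n) = -34 (f(n) = -32 + 2*(-1) = -32 - 2 = -34)
f(D)/(-20660) = -34/(-20660) = -34*(-1/20660) = 17/10330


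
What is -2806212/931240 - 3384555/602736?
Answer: -201801583093/23387161360 ≈ -8.6287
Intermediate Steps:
-2806212/931240 - 3384555/602736 = -2806212*1/931240 - 3384555*1/602736 = -701553/232810 - 1128185/200912 = -201801583093/23387161360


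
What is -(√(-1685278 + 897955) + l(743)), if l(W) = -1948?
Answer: 1948 - I*√787323 ≈ 1948.0 - 887.31*I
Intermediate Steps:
-(√(-1685278 + 897955) + l(743)) = -(√(-1685278 + 897955) - 1948) = -(√(-787323) - 1948) = -(I*√787323 - 1948) = -(-1948 + I*√787323) = 1948 - I*√787323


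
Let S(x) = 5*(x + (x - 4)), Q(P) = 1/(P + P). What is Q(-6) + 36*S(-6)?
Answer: -34561/12 ≈ -2880.1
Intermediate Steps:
Q(P) = 1/(2*P)
S(x) = -20 + 10*x (S(x) = 5*(x + (-4 + x)) = 5*(-4 + 2*x) = -20 + 10*x)
Q(-6) + 36*S(-6) = (½)/(-6) + 36*(-20 + 10*(-6)) = (½)*(-⅙) + 36*(-20 - 60) = -1/12 + 36*(-80) = -1/12 - 2880 = -34561/12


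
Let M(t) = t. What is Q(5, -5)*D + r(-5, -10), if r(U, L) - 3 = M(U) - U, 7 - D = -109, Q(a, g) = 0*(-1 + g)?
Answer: 3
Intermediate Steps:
Q(a, g) = 0
D = 116 (D = 7 - 1*(-109) = 7 + 109 = 116)
r(U, L) = 3 (r(U, L) = 3 + (U - U) = 3 + 0 = 3)
Q(5, -5)*D + r(-5, -10) = 0*116 + 3 = 0 + 3 = 3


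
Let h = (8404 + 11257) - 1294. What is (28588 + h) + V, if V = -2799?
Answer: 44156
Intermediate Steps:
h = 18367 (h = 19661 - 1294 = 18367)
(28588 + h) + V = (28588 + 18367) - 2799 = 46955 - 2799 = 44156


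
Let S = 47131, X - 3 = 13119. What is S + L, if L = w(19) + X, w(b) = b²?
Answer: 60614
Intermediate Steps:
X = 13122 (X = 3 + 13119 = 13122)
L = 13483 (L = 19² + 13122 = 361 + 13122 = 13483)
S + L = 47131 + 13483 = 60614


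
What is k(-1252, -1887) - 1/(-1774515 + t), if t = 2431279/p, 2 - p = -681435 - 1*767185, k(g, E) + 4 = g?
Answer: -3228672389087434/2570599037051 ≈ -1256.0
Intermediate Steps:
k(g, E) = -4 + g
p = 1448622 (p = 2 - (-681435 - 1*767185) = 2 - (-681435 - 767185) = 2 - 1*(-1448620) = 2 + 1448620 = 1448622)
t = 2431279/1448622 ≈ 1.6783
k(-1252, -1887) - 1/(-1774515 + t) = (-4 - 1252) - 1/(-1774515 + 2431279/1448622) = -1256 - 1/(-2570599037051/1448622) = -1256 - 1*(-1448622/2570599037051) = -1256 + 1448622/2570599037051 = -3228672389087434/2570599037051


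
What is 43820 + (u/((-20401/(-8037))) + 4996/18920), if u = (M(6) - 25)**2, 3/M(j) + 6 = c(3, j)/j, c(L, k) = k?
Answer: 21267128532013/482483650 ≈ 44078.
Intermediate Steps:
M(j) = -3/5 (M(j) = 3/(-6 + j/j) = 3/(-6 + 1) = 3/(-5) = 3*(-1/5) = -3/5)
u = 16384/25 (u = (-3/5 - 25)**2 = (-128/5)**2 = 16384/25 ≈ 655.36)
43820 + (u/((-20401/(-8037))) + 4996/18920) = 43820 + (16384/(25*((-20401/(-8037)))) + 4996/18920) = 43820 + (16384/(25*((-20401*(-1/8037)))) + 4996*(1/18920)) = 43820 + (16384/(25*(20401/8037)) + 1249/4730) = 43820 + ((16384/25)*(8037/20401) + 1249/4730) = 43820 + (131678208/510025 + 1249/4730) = 43820 + 124694989013/482483650 = 21267128532013/482483650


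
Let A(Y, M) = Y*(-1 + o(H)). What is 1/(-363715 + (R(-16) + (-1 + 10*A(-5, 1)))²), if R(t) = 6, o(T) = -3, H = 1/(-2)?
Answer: -1/321690 ≈ -3.1086e-6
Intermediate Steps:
H = -½ ≈ -0.50000
A(Y, M) = -4*Y (A(Y, M) = Y*(-1 - 3) = Y*(-4) = -4*Y)
1/(-363715 + (R(-16) + (-1 + 10*A(-5, 1)))²) = 1/(-363715 + (6 + (-1 + 10*(-4*(-5))))²) = 1/(-363715 + (6 + (-1 + 10*20))²) = 1/(-363715 + (6 + (-1 + 200))²) = 1/(-363715 + (6 + 199)²) = 1/(-363715 + 205²) = 1/(-363715 + 42025) = 1/(-321690) = -1/321690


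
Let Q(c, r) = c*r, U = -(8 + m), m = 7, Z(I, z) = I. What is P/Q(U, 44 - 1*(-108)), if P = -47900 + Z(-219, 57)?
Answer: 48119/2280 ≈ 21.105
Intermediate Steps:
U = -15 (U = -(8 + 7) = -1*15 = -15)
P = -48119 (P = -47900 - 219 = -48119)
P/Q(U, 44 - 1*(-108)) = -48119*(-1/(15*(44 - 1*(-108)))) = -48119*(-1/(15*(44 + 108))) = -48119/((-15*152)) = -48119/(-2280) = -48119*(-1/2280) = 48119/2280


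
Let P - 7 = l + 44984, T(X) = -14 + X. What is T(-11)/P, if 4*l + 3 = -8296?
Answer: -20/34333 ≈ -0.00058253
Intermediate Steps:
l = -8299/4 (l = -3/4 + (1/4)*(-8296) = -3/4 - 2074 = -8299/4 ≈ -2074.8)
P = 171665/4 (P = 7 + (-8299/4 + 44984) = 7 + 171637/4 = 171665/4 ≈ 42916.)
T(-11)/P = (-14 - 11)/(171665/4) = -25*4/171665 = -20/34333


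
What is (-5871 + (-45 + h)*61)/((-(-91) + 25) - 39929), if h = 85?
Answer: 3431/39813 ≈ 0.086178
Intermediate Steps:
(-5871 + (-45 + h)*61)/((-(-91) + 25) - 39929) = (-5871 + (-45 + 85)*61)/((-(-91) + 25) - 39929) = (-5871 + 40*61)/((-91*(-1) + 25) - 39929) = (-5871 + 2440)/((91 + 25) - 39929) = -3431/(116 - 39929) = -3431/(-39813) = -3431*(-1/39813) = 3431/39813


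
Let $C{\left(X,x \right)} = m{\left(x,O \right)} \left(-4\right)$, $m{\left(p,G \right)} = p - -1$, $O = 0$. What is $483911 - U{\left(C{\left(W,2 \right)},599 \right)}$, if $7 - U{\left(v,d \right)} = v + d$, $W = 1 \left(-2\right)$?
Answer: $484491$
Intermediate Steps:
$m{\left(p,G \right)} = 1 + p$ ($m{\left(p,G \right)} = p + 1 = 1 + p$)
$W = -2$
$C{\left(X,x \right)} = -4 - 4 x$ ($C{\left(X,x \right)} = \left(1 + x\right) \left(-4\right) = -4 - 4 x$)
$U{\left(v,d \right)} = 7 - d - v$ ($U{\left(v,d \right)} = 7 - \left(v + d\right) = 7 - \left(d + v\right) = 7 - d - v$)
$483911 - U{\left(C{\left(W,2 \right)},599 \right)} = 483911 - \left(7 - 599 - \left(-4 - 8\right)\right) = 483911 - \left(7 - 599 - -12\right) = 483911 - \left(7 - 599 + 12\right) = 483911 - -580 = 483911 + 580 = 484491$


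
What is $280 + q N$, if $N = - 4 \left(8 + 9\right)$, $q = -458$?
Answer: $31424$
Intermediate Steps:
$N = -68$ ($N = \left(-4\right) 17 = -68$)
$280 + q N = 280 - -31144 = 280 + 31144 = 31424$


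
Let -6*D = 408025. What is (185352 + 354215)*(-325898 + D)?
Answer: -1275219662171/6 ≈ -2.1254e+11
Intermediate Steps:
D = -408025/6 (D = -⅙*408025 = -408025/6 ≈ -68004.)
(185352 + 354215)*(-325898 + D) = (185352 + 354215)*(-325898 - 408025/6) = 539567*(-2363413/6) = -1275219662171/6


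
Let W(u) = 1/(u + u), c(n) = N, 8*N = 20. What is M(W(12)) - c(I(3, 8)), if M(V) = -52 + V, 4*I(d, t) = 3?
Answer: -1307/24 ≈ -54.458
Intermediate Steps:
I(d, t) = ¾ (I(d, t) = (¼)*3 = ¾)
N = 5/2 (N = (⅛)*20 = 5/2 ≈ 2.5000)
c(n) = 5/2
W(u) = 1/(2*u)
M(W(12)) - c(I(3, 8)) = (-52 + (½)/12) - 1*5/2 = (-52 + (½)*(1/12)) - 5/2 = (-52 + 1/24) - 5/2 = -1247/24 - 5/2 = -1307/24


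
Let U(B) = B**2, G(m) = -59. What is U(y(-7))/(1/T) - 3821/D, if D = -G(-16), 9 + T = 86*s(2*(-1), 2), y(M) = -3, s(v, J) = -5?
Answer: -236930/59 ≈ -4015.8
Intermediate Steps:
T = -439 (T = -9 + 86*(-5) = -9 - 430 = -439)
D = 59 (D = -1*(-59) = 59)
U(y(-7))/(1/T) - 3821/D = (-3)**2/(1/(-439)) - 3821/59 = 9/(-1/439) - 3821*1/59 = 9*(-439) - 3821/59 = -3951 - 3821/59 = -236930/59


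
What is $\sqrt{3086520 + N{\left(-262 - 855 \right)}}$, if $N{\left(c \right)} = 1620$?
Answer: $2 \sqrt{772035} \approx 1757.3$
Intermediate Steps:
$\sqrt{3086520 + N{\left(-262 - 855 \right)}} = \sqrt{3086520 + 1620} = \sqrt{3088140} = 2 \sqrt{772035}$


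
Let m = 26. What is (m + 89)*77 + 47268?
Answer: 56123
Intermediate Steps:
(m + 89)*77 + 47268 = (26 + 89)*77 + 47268 = 115*77 + 47268 = 8855 + 47268 = 56123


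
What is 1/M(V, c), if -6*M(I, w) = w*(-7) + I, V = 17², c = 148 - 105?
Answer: ½ ≈ 0.50000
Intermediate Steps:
c = 43
V = 289
M(I, w) = -I/6 + 7*w/6 (M(I, w) = -(w*(-7) + I)/6 = -(-7*w + I)/6 = -(I - 7*w)/6 = -I/6 + 7*w/6)
1/M(V, c) = 1/(-⅙*289 + (7/6)*43) = 1/(-289/6 + 301/6) = 1/2 = ½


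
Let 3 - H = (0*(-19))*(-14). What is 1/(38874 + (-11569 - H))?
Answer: 1/27302 ≈ 3.6627e-5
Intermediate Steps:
H = 3 (H = 3 - 0*(-19)*(-14) = 3 - 0*(-14) = 3 - 1*0 = 3 + 0 = 3)
1/(38874 + (-11569 - H)) = 1/(38874 + (-11569 - 1*3)) = 1/(38874 + (-11569 - 3)) = 1/(38874 - 11572) = 1/27302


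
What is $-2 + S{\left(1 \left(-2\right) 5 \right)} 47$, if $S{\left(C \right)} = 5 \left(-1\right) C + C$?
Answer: $1878$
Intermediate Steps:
$S{\left(C \right)} = - 4 C$ ($S{\left(C \right)} = - 5 C + C = - 4 C$)
$-2 + S{\left(1 \left(-2\right) 5 \right)} 47 = -2 + - 4 \cdot 1 \left(-2\right) 5 \cdot 47 = -2 + - 4 \left(\left(-2\right) 5\right) 47 = -2 + \left(-4\right) \left(-10\right) 47 = -2 + 40 \cdot 47 = -2 + 1880 = 1878$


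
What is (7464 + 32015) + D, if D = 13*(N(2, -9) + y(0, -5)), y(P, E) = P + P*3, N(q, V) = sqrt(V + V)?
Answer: 39479 + 39*I*sqrt(2) ≈ 39479.0 + 55.154*I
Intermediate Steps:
N(q, V) = sqrt(2)*sqrt(V) (N(q, V) = sqrt(2*V) = sqrt(2)*sqrt(V))
y(P, E) = 4*P (y(P, E) = P + 3*P = 4*P)
D = 39*I*sqrt(2) (D = 13*(sqrt(2)*sqrt(-9) + 4*0) = 13*(sqrt(2)*(3*I) + 0) = 13*(3*I*sqrt(2) + 0) = 13*(3*I*sqrt(2)) = 39*I*sqrt(2) ≈ 55.154*I)
(7464 + 32015) + D = (7464 + 32015) + 39*I*sqrt(2) = 39479 + 39*I*sqrt(2)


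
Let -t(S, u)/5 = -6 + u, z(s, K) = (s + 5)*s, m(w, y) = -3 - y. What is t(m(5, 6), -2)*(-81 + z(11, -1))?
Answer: 3800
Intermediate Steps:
z(s, K) = s*(5 + s) (z(s, K) = (5 + s)*s = s*(5 + s))
t(S, u) = 30 - 5*u (t(S, u) = -5*(-6 + u) = 30 - 5*u)
t(m(5, 6), -2)*(-81 + z(11, -1)) = (30 - 5*(-2))*(-81 + 11*(5 + 11)) = (30 + 10)*(-81 + 11*16) = 40*(-81 + 176) = 40*95 = 3800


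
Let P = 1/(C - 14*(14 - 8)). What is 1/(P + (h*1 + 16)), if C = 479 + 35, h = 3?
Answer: 430/8171 ≈ 0.052625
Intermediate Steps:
C = 514
P = 1/430 (P = 1/(514 - 14*(14 - 8)) = 1/(514 - 14*6) = 1/(514 - 84) = 1/430 ≈ 0.0023256)
1/(P + (h*1 + 16)) = 1/(1/430 + (3*1 + 16)) = 1/(1/430 + (3 + 16)) = 1/(1/430 + 19) = 1/(8171/430) = 430/8171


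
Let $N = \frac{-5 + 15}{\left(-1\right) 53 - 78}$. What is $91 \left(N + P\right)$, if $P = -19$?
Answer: $- \frac{227409}{131} \approx -1735.9$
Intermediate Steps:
$N = - \frac{10}{131}$ ($N = \frac{10}{-53 - 78} = \frac{10}{-131} = 10 \left(- \frac{1}{131}\right) = - \frac{10}{131} \approx -0.076336$)
$91 \left(N + P\right) = 91 \left(- \frac{10}{131} - 19\right) = 91 \left(- \frac{2499}{131}\right) = - \frac{227409}{131}$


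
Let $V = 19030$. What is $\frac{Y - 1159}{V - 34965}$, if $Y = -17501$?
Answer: $\frac{3732}{3187} \approx 1.171$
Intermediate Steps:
$\frac{Y - 1159}{V - 34965} = \frac{-17501 - 1159}{19030 - 34965} = - \frac{18660}{-15935} = \left(-18660\right) \left(- \frac{1}{15935}\right) = \frac{3732}{3187}$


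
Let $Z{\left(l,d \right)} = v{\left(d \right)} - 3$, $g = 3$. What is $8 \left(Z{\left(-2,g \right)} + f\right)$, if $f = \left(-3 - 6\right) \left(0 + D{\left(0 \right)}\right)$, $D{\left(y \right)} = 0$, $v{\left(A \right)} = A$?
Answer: $0$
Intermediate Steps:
$Z{\left(l,d \right)} = -3 + d$ ($Z{\left(l,d \right)} = d - 3 = -3 + d$)
$f = 0$ ($f = \left(-3 - 6\right) \left(0 + 0\right) = \left(-9\right) 0 = 0$)
$8 \left(Z{\left(-2,g \right)} + f\right) = 8 \left(\left(-3 + 3\right) + 0\right) = 8 \left(0 + 0\right) = 8 \cdot 0 = 0$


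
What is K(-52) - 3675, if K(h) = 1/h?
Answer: -191101/52 ≈ -3675.0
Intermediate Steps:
K(-52) - 3675 = 1/(-52) - 3675 = -1/52 - 3675 = -191101/52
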